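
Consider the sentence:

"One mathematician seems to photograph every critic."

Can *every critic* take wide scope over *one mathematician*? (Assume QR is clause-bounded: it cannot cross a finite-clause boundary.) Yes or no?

Yes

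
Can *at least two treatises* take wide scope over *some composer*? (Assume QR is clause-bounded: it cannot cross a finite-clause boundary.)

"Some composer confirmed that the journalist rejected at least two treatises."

No

*at least two treatises* sits inside the finite complement clause *that the journalist rejected at least two treatises*.
Finite CP is the ceiling for QR here, by assumption.
Hence only narrow scope for *at least two treatises* (under *some composer*) survives.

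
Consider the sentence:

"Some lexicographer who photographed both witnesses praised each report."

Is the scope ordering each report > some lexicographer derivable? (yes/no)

The RC *who photographed both witnesses* is an island, but *each report* is not inside it — it is the matrix object, a clausemate of *some lexicographer*.
Clause-internal QR can adjoin the lower DP above the subject, yielding the inverse reading.

Yes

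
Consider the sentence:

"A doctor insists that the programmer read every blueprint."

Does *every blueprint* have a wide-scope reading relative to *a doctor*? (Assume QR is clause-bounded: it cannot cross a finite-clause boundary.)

No

Structurally, *every blueprint* is inside the finite complement clause *that the programmer read every blueprint*.
QR is clause-bounded, so the finite complement is a scope island for the embedded quantifier.
The inverse ordering *every blueprint* > *a doctor* is therefore underivable.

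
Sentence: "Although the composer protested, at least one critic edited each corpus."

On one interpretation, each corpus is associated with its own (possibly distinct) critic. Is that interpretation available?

This is the *each corpus* > *at least one critic* reading.
Although there is an adjunct clause, *each corpus* is in the main clause, not inside the adjunct.
Clause-internal QR can adjoin the lower DP above the subject, yielding the inverse reading.
The sentence is scopally ambiguous between *at least one critic* > *each corpus* and *each corpus* > *at least one critic*.

Yes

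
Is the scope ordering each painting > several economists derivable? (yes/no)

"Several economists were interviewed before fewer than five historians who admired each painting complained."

*each painting* sits inside the relative clause *who admired each painting*, which is itself inside the adjunct *before fewer than five historians who admired each painting complained*.
Two island boundaries intervene — the relative clause and the adjunct. Either alone would block QR.
There is no licit LF on which *each painting* c-commands *several economists*.

No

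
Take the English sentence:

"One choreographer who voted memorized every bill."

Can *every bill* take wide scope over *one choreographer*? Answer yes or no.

Yes

Although the sentence contains a relative clause (*who voted*), *every bill* is outside it, in the matrix VP.
QR within a single clause is free, so the lower quantifier may take scope over the higher one.
The sentence is scopally ambiguous between *one choreographer* > *every bill* and *every bill* > *one choreographer*.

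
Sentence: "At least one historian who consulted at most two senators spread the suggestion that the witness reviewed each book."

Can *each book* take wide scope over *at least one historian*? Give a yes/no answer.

No

*each book* is embedded in the complex NP *the suggestion that the witness reviewed each book*.
The complex NP is opaque for QR — the quantifier is frozen inside the noun's complement.
So *each book* cannot raise high enough to outscope *at least one historian*; only the surface ordering *at least one historian* > *each book* is available.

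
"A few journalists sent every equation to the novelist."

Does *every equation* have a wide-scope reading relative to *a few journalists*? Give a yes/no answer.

Yes

*a few journalists* and *every equation* are co-arguments of the matrix verb, with nothing but a clause-internal boundary between them.
No island intervenes, so both surface and inverse scope are derivable.
Both orderings are possible: *a few journalists* > *every equation* and *every equation* > *a few journalists*.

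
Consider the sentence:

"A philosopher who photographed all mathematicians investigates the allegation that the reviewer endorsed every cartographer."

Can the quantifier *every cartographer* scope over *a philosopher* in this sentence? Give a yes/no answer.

Structurally, *every cartographer* is inside the complex NP *the allegation that the reviewer endorsed every cartographer*.
Since the clause is the complement of a nominal head, the CNPC blocks scope extraction.
So the wide-scope reading for *every cartographer* is blocked.

No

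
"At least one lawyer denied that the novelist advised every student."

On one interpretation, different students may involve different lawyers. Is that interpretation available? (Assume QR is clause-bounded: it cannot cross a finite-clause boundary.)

No

The paraphrase describes the scope ordering *every student* > *at least one lawyer*.
*every student* occurs within the finite complement clause *that the novelist advised every student*.
Finite CP is the ceiling for QR here, by assumption.
So *every student* cannot raise high enough to outscope *at least one lawyer*; only the surface ordering *at least one lawyer* > *every student* is available.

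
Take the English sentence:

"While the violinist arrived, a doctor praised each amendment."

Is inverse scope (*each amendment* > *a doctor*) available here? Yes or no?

Yes

The adjunct island is irrelevant here — *each amendment* and *a doctor* are both in the matrix clause.
With no island boundary between them, the object can take inverse scope over the subject via ordinary QR within the clause.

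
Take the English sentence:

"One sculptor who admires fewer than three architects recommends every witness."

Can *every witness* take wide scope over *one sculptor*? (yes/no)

Yes

Although the sentence contains a relative clause (*who admires fewer than three architects*), *every witness* is outside it, in the matrix VP.
Clause-internal QR can adjoin the lower DP above the subject, yielding the inverse reading.
Both orderings are possible: *one sculptor* > *every witness* and *every witness* > *one sculptor*.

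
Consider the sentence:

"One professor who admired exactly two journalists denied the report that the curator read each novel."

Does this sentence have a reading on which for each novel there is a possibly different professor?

No

The described interpretation is the *each novel* > *one professor* scoping.
Structurally, *each novel* is inside the complex NP *the report that the curator read each novel*.
A that-clause complement to a noun is an island; QR cannot cross the NP boundary.
The inverse ordering *each novel* > *one professor* is therefore underivable.
(Only the surface reading survives: one fixed professor with respect to all the relevant novels.)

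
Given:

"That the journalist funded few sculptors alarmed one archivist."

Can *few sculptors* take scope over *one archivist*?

No

*few sculptors* sits inside the sentential subject *that the journalist funded few sculptors*.
Sentential subjects are islands: a quantifier inside the subject clause cannot raise over the matrix predicate.
The ordering *few sculptors* > *one archivist* is therefore underivable.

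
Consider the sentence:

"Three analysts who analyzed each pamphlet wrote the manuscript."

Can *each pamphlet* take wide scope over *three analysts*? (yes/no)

No

The target quantifier *each pamphlet* is part of the relative clause *who analyzed each pamphlet*.
QR out of a relative clause is ruled out by the relative-clause island constraint.
The inverse ordering *each pamphlet* > *three analysts* is therefore underivable.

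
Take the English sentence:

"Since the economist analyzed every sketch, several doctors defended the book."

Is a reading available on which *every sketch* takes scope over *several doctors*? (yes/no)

No

*every sketch* sits inside the adjunct clause *since the economist analyzed every sketch*.
Adjuncts are opaque for quantifier raising; a quantifier in an adjunct stays inside it.
So *every sketch* cannot raise to a position above *several doctors*.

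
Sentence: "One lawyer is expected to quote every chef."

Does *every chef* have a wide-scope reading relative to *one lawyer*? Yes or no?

*every chef* is inside a raising infinitive, which is transparent to QR (no CP barrier), so it behaves as a matrix argument.
QR within a single clause is free, so the lower quantifier may take scope over the higher one.

Yes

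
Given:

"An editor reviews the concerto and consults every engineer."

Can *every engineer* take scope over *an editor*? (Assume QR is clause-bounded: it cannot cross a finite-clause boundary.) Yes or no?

The target quantifier *every engineer* is part of one conjunct of the coordinate structure (*consults every engineer*).
Coordinate structures are islands for non-across-the-board movement, QR included.
So the wide-scope reading for *every engineer* is blocked.
(Only the surface reading survives: one fixed editor with respect to all the relevant engineers.)

No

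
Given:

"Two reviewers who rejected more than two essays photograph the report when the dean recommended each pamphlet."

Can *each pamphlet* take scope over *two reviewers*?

The DP *each pamphlet* is contained in the adjunct clause *when the dean recommended each pamphlet*.
Adjunct clauses are scope islands: a quantifier inside an adjunct cannot raise into the matrix clause.
So *each pamphlet* cannot raise to a position above *two reviewers*.

No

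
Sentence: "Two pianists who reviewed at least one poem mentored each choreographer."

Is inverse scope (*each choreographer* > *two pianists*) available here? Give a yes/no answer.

Yes

*each choreographer* sits in the matrix clause, not in the relative clause on *two pianists*.
QR within a single clause is free, so the lower quantifier may take scope over the higher one.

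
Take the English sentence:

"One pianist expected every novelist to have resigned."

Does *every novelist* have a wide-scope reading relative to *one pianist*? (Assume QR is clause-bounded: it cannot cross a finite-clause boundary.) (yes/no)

This is an ECM construction: *every novelist* is the infinitival subject, Case-marked by the matrix verb, and the infinitive is transparent for QR.
No island intervenes, so both surface and inverse scope are derivable.

Yes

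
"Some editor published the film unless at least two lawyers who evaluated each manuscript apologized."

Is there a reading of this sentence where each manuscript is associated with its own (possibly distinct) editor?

No

That reading corresponds to *each manuscript* > *some editor*.
*each manuscript* occurs within the relative clause *who evaluated each manuscript*, which is itself inside the adjunct *unless at least two lawyers who evaluated each manuscript apologized*.
The quantifier would have to escape first the RC and then the adjunct — two independent island violations.
So *each manuscript* cannot raise to a position above *some editor*.
(Only the surface reading survives: one fixed editor with respect to all the relevant manuscripts.)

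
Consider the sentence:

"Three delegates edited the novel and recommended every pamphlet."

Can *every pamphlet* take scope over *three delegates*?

The target quantifier *every pamphlet* is part of one conjunct of the coordinate structure (*recommended every pamphlet*).
A quantifier cannot raise out of one conjunct of a coordination across the whole coordinate structure — the CSC applies to QR.
So the wide-scope reading for *every pamphlet* is blocked.

No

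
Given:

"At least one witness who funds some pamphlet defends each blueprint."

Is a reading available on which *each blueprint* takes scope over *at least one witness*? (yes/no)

Yes

The RC *who funds some pamphlet* is an island, but *each blueprint* is not inside it — it is the matrix object, a clausemate of *at least one witness*.
Clause-internal QR can adjoin the lower DP above the subject, yielding the inverse reading.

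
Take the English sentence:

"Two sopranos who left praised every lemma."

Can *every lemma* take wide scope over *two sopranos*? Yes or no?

Yes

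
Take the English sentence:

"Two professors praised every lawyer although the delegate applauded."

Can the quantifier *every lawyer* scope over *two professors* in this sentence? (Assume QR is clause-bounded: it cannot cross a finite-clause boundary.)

Yes

*every lawyer* is a matrix argument; the adjunct is an island but the target quantifier is outside it.
QR within a single clause is free, so the lower quantifier may take scope over the higher one.
The sentence is scopally ambiguous between *two professors* > *every lawyer* and *every lawyer* > *two professors*.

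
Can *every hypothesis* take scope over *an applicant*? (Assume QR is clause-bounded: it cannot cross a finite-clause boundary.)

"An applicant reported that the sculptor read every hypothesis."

No

*every hypothesis* sits inside the finite complement clause *that the sculptor read every hypothesis*.
With QR restricted to its own tensed clause, the embedded quantifier cannot reach a matrix scope position.
So the wide-scope reading for *every hypothesis* is blocked.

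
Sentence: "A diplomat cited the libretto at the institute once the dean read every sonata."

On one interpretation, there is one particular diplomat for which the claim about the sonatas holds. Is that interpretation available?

The described interpretation is the *a diplomat* > *every sonata* scoping.
That is the surface-scope ordering, which is always one of the available readings — island constraints only ever restrict inverse scope.

Yes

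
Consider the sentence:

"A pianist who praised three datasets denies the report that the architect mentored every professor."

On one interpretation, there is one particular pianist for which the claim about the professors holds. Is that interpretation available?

Yes

This is the *a pianist* > *every professor* reading.
That is the surface-scope ordering, which is always one of the available readings — island constraints only ever restrict inverse scope.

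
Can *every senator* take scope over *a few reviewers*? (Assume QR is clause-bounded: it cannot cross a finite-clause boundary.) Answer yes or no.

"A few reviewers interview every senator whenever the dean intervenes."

Neither queried DP is inside the adjunct, so the adjunct-island constraint does not apply.
Ordinary QR to a clause-peripheral position gives the wide-scope LF for the lower DP.

Yes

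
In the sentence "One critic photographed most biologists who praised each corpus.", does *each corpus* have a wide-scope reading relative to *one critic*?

No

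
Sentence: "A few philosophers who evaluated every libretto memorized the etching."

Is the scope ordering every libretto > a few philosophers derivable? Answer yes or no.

No

The target quantifier *every libretto* is part of the relative clause *who evaluated every libretto*.
Relative clauses are scope islands: a quantifier cannot QR out of a relative clause to take scope in the matrix clause.
So *every libretto* cannot raise high enough to outscope *a few philosophers*; only the surface ordering *a few philosophers* > *every libretto* is available.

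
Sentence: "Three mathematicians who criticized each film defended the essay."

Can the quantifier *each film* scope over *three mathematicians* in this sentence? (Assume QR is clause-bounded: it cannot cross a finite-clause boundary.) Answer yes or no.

No

The DP *each film* is contained in the relative clause *who criticized each film*.
QR out of a relative clause is ruled out by the relative-clause island constraint.
*each film* > *three mathematicians* would require crossing that boundary, which is illicit.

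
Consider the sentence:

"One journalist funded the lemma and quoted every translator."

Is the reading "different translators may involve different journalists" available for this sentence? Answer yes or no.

This is the *every translator* > *one journalist* reading.
The DP *every translator* is contained in one conjunct of the coordinate structure (*quoted every translator*).
The Coordinate Structure Constraint blocks movement (including QR) out of a single conjunct.
There is no licit LF on which *every translator* c-commands *one journalist*.

No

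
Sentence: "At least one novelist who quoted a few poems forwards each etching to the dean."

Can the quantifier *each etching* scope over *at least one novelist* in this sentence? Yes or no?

Yes

The relative clause *who quoted a few poems* modifies *at least one novelist*, but *each etching* is not inside that relative clause — it is an argument of the matrix verb.
Ordinary QR to a clause-peripheral position gives the wide-scope LF for the lower DP.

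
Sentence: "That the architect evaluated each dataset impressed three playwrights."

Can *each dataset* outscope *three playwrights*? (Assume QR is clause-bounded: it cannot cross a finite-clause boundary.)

The target quantifier *each dataset* is part of the sentential subject *that the architect evaluated each dataset*.
The Sentential Subject Constraint rules out raising the quantifier out of the that-clause subject.
*each dataset* > *three playwrights* would require crossing that boundary, which is illicit.

No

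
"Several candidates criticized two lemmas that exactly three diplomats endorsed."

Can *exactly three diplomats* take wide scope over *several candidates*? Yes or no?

No

*exactly three diplomats* is embedded in the relative clause *that exactly three diplomats endorsed* modifying *two lemmas*.
A relative clause is a scope island — quantifier raising cannot cross its boundary.
So *exactly three diplomats* cannot raise to a position above *several candidates*.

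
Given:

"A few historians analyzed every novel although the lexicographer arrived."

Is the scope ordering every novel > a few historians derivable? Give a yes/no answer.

Although there is an adjunct clause, *every novel* is in the main clause, not inside the adjunct.
QR within a single clause is free, so the lower quantifier may take scope over the higher one.

Yes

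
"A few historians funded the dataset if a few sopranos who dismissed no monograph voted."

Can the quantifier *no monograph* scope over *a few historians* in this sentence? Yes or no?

No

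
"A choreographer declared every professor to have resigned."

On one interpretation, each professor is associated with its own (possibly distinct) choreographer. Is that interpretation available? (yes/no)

Yes

The paraphrase describes the scope ordering *every professor* > *a choreographer*.
The ECM infinitive is scope-transparent — *every professor* is free to raise above *a choreographer*.
Nothing blocks QR of the lower DP to a position above the higher one, so inverse scope is available.
Both orderings are possible: *a choreographer* > *every professor* and *every professor* > *a choreographer*.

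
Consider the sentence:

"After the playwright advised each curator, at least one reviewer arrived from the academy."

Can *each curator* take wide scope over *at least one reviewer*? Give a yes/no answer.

No

Structurally, *each curator* is inside the adjunct clause *after the playwright advised each curator*.
Adjuncts are opaque for quantifier raising; a quantifier in an adjunct stays inside it.
So the wide-scope reading for *each curator* is blocked.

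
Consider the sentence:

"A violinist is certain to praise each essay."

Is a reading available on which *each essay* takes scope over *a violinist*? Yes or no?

Yes

*each essay* is inside a raising infinitive, which is transparent to QR (no CP barrier), so it behaves as a matrix argument.
Clause-internal QR can adjoin the lower DP above the subject, yielding the inverse reading.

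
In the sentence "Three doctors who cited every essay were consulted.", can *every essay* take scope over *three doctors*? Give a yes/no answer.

Structurally, *every essay* is inside the relative clause *who cited every essay*.
QR out of a relative clause is ruled out by the relative-clause island constraint.
There is no licit LF on which *every essay* c-commands *three doctors*.

No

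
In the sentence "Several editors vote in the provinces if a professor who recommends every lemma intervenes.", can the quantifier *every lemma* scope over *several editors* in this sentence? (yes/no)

Structurally, *every lemma* is inside the relative clause *who recommends every lemma*, which is itself inside the adjunct *if a professor who recommends every lemma intervenes*.
Both the relative clause and the enclosing adjunct are scope islands; QR cannot cross either.
So *every lemma* cannot raise to a position above *several editors*.

No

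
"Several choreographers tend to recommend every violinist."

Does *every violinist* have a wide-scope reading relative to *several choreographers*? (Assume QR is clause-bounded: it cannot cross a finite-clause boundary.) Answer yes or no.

Raising constructions are monoclausal for scope purposes; *every violinist* is not separated from *several choreographers* by any island.
Since no island is crossed, the inverse ordering is licensed alongside surface scope.
The sentence is scopally ambiguous between *several choreographers* > *every violinist* and *every violinist* > *several choreographers*.

Yes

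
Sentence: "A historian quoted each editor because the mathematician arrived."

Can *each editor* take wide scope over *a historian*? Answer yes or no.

Yes

Neither queried DP is inside the adjunct, so the adjunct-island constraint does not apply.
Clause-internal QR can adjoin the lower DP above the subject, yielding the inverse reading.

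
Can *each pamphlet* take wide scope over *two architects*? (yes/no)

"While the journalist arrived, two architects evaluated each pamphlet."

Yes

*each pamphlet* is a matrix argument; the adjunct is an island but the target quantifier is outside it.
QR within a single clause is free, so the lower quantifier may take scope over the higher one.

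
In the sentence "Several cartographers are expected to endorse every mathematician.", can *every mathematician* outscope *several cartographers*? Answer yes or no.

*every mathematician* is the object of the infinitival complement of a raising predicate; raising infinitives are transparent for QR, so the two DPs are in effect clausemates.
QR within a single clause is free, so the lower quantifier may take scope over the higher one.

Yes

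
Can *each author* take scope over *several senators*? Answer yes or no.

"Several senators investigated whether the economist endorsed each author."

*each author* occurs within the embedded question *whether the economist endorsed each author*.
An indirect question is a wh-island; the filled [Spec,CP] blocks QR across the CP edge.
The inverse ordering *each author* > *several senators* is therefore underivable.

No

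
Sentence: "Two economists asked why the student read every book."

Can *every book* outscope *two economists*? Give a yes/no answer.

No

The DP *every book* is contained in the embedded question *why the student read every book*.
Embedded wh-clauses are opaque for QR, so the quantifier stays inside the question.
So *every book* cannot raise high enough to outscope *two economists*; only the surface ordering *two economists* > *every book* is available.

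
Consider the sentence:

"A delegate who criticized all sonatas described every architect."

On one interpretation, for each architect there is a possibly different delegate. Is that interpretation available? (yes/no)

Yes

This is the *every architect* > *a delegate* reading.
The RC *who criticized all sonatas* is an island, but *every architect* is not inside it — it is the matrix object, a clausemate of *a delegate*.
Clause-internal QR can adjoin the lower DP above the subject, yielding the inverse reading.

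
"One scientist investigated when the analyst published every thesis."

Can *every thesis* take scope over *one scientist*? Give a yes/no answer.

No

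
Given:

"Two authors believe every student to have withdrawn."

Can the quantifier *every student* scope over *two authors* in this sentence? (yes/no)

Yes

*every student* is an ECM subject; ECM complements are not islands, and the embedded quantifier may take matrix scope.
No island intervenes, so both surface and inverse scope are derivable.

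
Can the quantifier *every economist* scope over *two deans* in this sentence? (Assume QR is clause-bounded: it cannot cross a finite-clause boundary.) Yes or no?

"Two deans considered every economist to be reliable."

This is an ECM construction: *every economist* is the infinitival subject, Case-marked by the matrix verb, and the infinitive is transparent for QR.
QR within a single clause is free, so the lower quantifier may take scope over the higher one.

Yes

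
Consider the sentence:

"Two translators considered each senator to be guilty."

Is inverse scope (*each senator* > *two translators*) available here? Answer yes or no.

Yes

This is an ECM construction: *each senator* is the infinitival subject, Case-marked by the matrix verb, and the infinitive is transparent for QR.
Ordinary QR to a clause-peripheral position gives the wide-scope LF for the lower DP.
Both orderings are possible: *two translators* > *each senator* and *each senator* > *two translators*.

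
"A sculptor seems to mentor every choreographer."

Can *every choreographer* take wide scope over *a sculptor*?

Yes

The matrix predicate is a raising verb, whose infinitival complement is not a scope island — *every choreographer* can QR into the matrix clause.
No island intervenes, so both surface and inverse scope are derivable.
So *every choreographer* > *a sculptor* is among the available readings.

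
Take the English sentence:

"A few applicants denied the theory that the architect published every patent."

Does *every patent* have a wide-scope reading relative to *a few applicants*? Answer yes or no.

No

*every patent* sits inside the complex NP *the theory that the architect published every patent*.
Since the clause is the complement of a nominal head, the CNPC blocks scope extraction.
*every patent* > *a few applicants* would require crossing that boundary, which is illicit.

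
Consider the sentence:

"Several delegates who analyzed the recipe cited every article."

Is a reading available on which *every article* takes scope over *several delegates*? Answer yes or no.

Although the sentence contains a relative clause (*who analyzed the recipe*), *every article* is outside it, in the matrix VP.
Since no island is crossed, the inverse ordering is licensed alongside surface scope.

Yes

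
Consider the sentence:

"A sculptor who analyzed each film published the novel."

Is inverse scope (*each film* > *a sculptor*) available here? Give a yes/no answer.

No

*each film* sits inside the relative clause *who analyzed each film*.
QR out of a relative clause is ruled out by the relative-clause island constraint.
The inverse ordering *each film* > *a sculptor* is therefore underivable.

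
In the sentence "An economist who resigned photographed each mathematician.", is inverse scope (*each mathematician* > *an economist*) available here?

Yes

*each mathematician* sits in the matrix clause, not in the relative clause on *an economist*.
No island intervenes, so both surface and inverse scope are derivable.
So *each mathematician* > *an economist* is among the available readings.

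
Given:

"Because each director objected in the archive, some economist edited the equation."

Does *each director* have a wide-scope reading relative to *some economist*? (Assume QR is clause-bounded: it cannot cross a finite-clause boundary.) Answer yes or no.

*each director* sits inside the adjunct clause *because each director objected in the archive*.
Scope out of an adjunct clause is unavailable: QR respects the adjunct-island constraint.
So the wide-scope reading for *each director* is blocked.

No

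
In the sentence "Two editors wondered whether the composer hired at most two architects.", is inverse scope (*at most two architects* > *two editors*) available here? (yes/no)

The target quantifier *at most two architects* is part of the embedded question *whether the composer hired at most two architects*.
The wh-island constraint blocks QR out of an embedded interrogative.
So the wide-scope reading for *at most two architects* is blocked.

No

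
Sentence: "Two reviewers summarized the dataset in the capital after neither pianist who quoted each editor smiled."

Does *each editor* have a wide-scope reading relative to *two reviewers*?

The DP *each editor* is contained in the relative clause *who quoted each editor*, which is itself inside the adjunct *after neither pianist who quoted each editor smiled*.
Two island boundaries intervene — the relative clause and the adjunct. Either alone would block QR.
*each editor* > *two reviewers* would require crossing that boundary, which is illicit.

No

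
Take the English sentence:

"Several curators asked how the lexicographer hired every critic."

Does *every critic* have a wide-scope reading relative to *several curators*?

The target quantifier *every critic* is part of the embedded question *how the lexicographer hired every critic*.
Embedded wh-clauses are opaque for QR, so the quantifier stays inside the question.
Hence only narrow scope for *every critic* (under *several curators*) survives.

No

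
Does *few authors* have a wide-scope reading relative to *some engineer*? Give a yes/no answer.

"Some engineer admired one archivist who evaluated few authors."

*few authors* occurs within the relative clause *who evaluated few authors* modifying *one archivist*.
Quantifiers inside a relative clause are trapped there; the RC boundary blocks QR.
So *few authors* cannot raise to a position above *some engineer*.

No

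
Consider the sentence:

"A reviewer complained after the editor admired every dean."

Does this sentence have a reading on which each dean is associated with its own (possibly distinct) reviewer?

That reading corresponds to *every dean* > *a reviewer*.
The target quantifier *every dean* is part of the adjunct clause *after the editor admired every dean*.
Scope out of an adjunct clause is unavailable: QR respects the adjunct-island constraint.
*every dean* > *a reviewer* would require crossing that boundary, which is illicit.

No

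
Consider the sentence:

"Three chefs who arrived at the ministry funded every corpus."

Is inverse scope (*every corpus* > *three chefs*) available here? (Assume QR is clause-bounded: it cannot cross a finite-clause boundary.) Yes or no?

Yes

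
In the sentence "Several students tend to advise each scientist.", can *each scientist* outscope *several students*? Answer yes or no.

Infinitival complements of raising predicates do not block QR; *each scientist* and *several students* are effectively clausemates.
Nothing blocks QR of the lower DP to a position above the higher one, so inverse scope is available.
So *each scientist* > *several students* is among the available readings.

Yes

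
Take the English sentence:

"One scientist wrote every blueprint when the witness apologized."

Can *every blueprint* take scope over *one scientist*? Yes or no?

Although there is an adjunct clause, *every blueprint* is in the main clause, not inside the adjunct.
Since no island is crossed, the inverse ordering is licensed alongside surface scope.

Yes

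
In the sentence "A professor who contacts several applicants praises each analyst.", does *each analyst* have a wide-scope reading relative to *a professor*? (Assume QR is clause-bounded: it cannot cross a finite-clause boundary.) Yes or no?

Although the sentence contains a relative clause (*who contacts several applicants*), *each analyst* is outside it, in the matrix VP.
QR within a single clause is free, so the lower quantifier may take scope over the higher one.

Yes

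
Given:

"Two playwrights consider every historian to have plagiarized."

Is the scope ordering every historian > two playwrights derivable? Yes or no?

Yes

ECM infinitives lack a CP barrier, so *every historian* can QR over the matrix subject *two playwrights*.
Nothing blocks QR of the lower DP to a position above the higher one, so inverse scope is available.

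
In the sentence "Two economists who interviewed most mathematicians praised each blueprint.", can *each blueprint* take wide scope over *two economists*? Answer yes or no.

Yes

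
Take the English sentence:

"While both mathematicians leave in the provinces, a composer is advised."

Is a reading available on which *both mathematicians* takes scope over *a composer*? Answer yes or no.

No

The target quantifier *both mathematicians* is part of the adjunct clause *while both mathematicians leave in the provinces*.
Adverbial clauses are not L-marked, so they are barriers for QR — the quantifier cannot escape the adjunct.
So *both mathematicians* cannot raise to a position above *a composer*.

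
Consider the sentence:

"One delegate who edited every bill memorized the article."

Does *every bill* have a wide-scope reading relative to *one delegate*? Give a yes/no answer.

No

The DP *every bill* is contained in the relative clause *who edited every bill*.
The relative clause forms an island for QR, so the quantifier is confined to the head noun's restrictor.
*every bill* is confined to the island and cannot take scope over *one delegate*.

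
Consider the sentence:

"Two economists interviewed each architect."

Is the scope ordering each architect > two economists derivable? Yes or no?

Yes

*two economists* and *each architect* are co-arguments of the matrix verb, with nothing but a clause-internal boundary between them.
Ordinary QR to a clause-peripheral position gives the wide-scope LF for the lower DP.
So *each architect* > *two economists* is among the available readings.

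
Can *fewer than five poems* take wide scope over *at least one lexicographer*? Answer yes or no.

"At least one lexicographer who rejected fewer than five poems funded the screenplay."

The target quantifier *fewer than five poems* is part of the relative clause *who rejected fewer than five poems*.
A relative clause is a scope island — quantifier raising cannot cross its boundary.
*fewer than five poems* is confined to the island and cannot take scope over *at least one lexicographer*.
(Only the surface reading survives: one fixed lexicographer with respect to all the relevant poems.)

No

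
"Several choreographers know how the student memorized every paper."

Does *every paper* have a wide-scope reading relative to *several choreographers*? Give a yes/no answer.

No

*every paper* is embedded in the embedded question *how the student memorized every paper*.
The wh-island constraint blocks QR out of an embedded interrogative.
So *every paper* cannot raise high enough to outscope *several choreographers*; only the surface ordering *several choreographers* > *every paper* is available.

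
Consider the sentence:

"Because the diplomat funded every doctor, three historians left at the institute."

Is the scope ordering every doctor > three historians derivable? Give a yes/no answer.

*every doctor* sits inside the adjunct clause *because the diplomat funded every doctor*.
Adjunct clauses are scope islands: a quantifier inside an adjunct cannot raise into the matrix clause.
*every doctor* is confined to the island and cannot take scope over *three historians*.

No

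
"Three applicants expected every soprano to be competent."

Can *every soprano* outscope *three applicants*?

Yes

*every soprano* is an ECM subject; ECM complements are not islands, and the embedded quantifier may take matrix scope.
With no island boundary between them, the object can take inverse scope over the subject via ordinary QR within the clause.
So *every soprano* > *three applicants* is among the available readings.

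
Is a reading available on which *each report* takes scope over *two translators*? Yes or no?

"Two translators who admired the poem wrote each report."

Yes

Although the sentence contains a relative clause (*who admired the poem*), *each report* is outside it, in the matrix VP.
Ordinary QR to a clause-peripheral position gives the wide-scope LF for the lower DP.
The sentence is scopally ambiguous between *two translators* > *each report* and *each report* > *two translators*.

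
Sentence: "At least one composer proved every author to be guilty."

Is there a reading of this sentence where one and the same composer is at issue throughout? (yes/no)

Yes

This is the *at least one composer* > *every author* reading.
Surface scope (*at least one composer* > *every author*) is always derivable; islands only block QR, not in-situ interpretation.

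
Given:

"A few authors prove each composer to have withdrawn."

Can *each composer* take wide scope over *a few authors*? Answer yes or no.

This is an ECM construction: *each composer* is the infinitival subject, Case-marked by the matrix verb, and the infinitive is transparent for QR.
Clause-internal QR can adjoin the lower DP above the subject, yielding the inverse reading.

Yes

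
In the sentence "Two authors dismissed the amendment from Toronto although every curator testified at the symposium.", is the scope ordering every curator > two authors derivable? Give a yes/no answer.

*every curator* sits inside the adjunct clause *although every curator testified at the symposium*.
Adjunct clauses are scope islands: a quantifier inside an adjunct cannot raise into the matrix clause.
*every curator* is confined to the island and cannot take scope over *two authors*.

No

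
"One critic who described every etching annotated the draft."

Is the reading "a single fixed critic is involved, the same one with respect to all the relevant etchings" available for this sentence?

The paraphrase describes the scope ordering *one critic* > *every etching*.
That is the surface-scope ordering, which is always one of the available readings — island constraints only ever restrict inverse scope.

Yes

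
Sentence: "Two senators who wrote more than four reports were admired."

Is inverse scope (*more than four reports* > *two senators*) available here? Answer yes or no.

*more than four reports* is embedded in the relative clause *who wrote more than four reports*.
QR out of a relative clause is ruled out by the relative-clause island constraint.
The inverse ordering *more than four reports* > *two senators* is therefore underivable.

No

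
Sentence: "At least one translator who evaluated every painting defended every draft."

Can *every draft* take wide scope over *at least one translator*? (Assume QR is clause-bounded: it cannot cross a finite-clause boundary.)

The relative clause *who evaluated every painting* modifies *at least one translator*, but *every draft* is not inside that relative clause — it is an argument of the matrix verb.
No island intervenes, so both surface and inverse scope are derivable.
The sentence is scopally ambiguous between *at least one translator* > *every draft* and *every draft* > *at least one translator*.

Yes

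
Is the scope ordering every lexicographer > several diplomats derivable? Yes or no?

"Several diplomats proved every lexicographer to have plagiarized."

ECM infinitives lack a CP barrier, so *every lexicographer* can QR over the matrix subject *several diplomats*.
With no island boundary between them, the object can take inverse scope over the subject via ordinary QR within the clause.

Yes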